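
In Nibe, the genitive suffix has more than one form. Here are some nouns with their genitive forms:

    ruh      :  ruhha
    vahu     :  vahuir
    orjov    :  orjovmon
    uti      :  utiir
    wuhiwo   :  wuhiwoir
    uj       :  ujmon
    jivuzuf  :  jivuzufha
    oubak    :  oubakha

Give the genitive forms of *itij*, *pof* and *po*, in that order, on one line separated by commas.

The suffix is conditioned by the final sound: -ha when the stem ends in a voiceless consonant (*ruh*, *jivuzuf*, *oubak*); -mon when the stem ends in a voiced consonant (*orjov*, *uj*); -ir when the stem ends in a vowel (*vahu*, *uti*, *wuhiwo*).
The final sound of *itij* is /j/, which is a voiced consonant, so the suffix is -mon, giving *itijmon*.
*pof*: final sound = /f/, a voiceless consonant → -ha → *pofha*.
The final sound of *po* is /o/, which is a vowel, so the suffix is -ir, giving *poir*.

itijmon, pofha, poir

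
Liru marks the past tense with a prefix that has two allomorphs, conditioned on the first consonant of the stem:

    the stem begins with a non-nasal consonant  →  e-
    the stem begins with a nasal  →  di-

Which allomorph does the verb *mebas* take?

di-

*mebas* — first consonant /m/ (a nasal) → di-.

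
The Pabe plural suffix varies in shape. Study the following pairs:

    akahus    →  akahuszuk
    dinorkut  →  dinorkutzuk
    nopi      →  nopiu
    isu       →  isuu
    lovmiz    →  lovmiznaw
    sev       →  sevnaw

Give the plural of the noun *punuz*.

The suffix is conditioned by the final sound: -zuk when the stem ends in a voiceless consonant (*akahus*, *dinorkut*); -naw when the stem ends in a voiced consonant (*lovmiz*, *sev*); -u when the stem ends in a vowel (*nopi*, *isu*).
*punuz*: final sound = /z/, a voiced consonant → -naw → *punuznaw*.

punuznaw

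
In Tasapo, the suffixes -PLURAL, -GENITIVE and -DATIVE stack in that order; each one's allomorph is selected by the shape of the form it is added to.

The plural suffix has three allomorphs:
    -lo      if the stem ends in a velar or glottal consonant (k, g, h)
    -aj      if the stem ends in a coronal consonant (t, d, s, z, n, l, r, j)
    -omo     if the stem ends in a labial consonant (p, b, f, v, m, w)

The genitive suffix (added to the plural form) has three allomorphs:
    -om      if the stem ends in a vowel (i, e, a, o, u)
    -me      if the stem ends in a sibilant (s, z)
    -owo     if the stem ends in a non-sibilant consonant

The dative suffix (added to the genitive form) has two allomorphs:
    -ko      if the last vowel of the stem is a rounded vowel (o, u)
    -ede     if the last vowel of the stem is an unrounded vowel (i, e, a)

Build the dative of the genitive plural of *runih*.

runihloomko

*runih*: final consonant = /h/, velar/glottal → -lo → *runihlo*.
The plural form *runihlo*: final sound = /o/, a vowel → -om → *runihloom*.
The last vowel of the genitive form *runihloom* is /o/, which is a rounded vowel, so the dative suffix is -ko, giving *runihloomko*.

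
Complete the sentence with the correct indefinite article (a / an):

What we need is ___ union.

a

The indefinite article is chosen by the initial *sound* of the following word, not its spelling.
*union* begins with the sound /juː/ (u pronounced /juː/) — a consonant sound.
So the article is *a*: What we need is a union.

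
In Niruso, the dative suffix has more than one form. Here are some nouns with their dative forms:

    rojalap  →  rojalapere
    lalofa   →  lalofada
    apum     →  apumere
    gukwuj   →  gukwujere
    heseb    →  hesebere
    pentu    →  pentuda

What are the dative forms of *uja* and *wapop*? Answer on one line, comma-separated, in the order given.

The alternation tracks the final sound of the stem — -ere when the stem ends in a consonant (*rojalap*, *apum*, *gukwuj*, *heseb*); -da when the stem ends in a vowel (*lalofa*, *pentu*).
The final sound of *uja* is /a/, which is a vowel, so the suffix is -da, giving *ujada*.
*wapop* — final sound /p/ (a consonant) → -ere → *wapopere*.

ujada, wapopere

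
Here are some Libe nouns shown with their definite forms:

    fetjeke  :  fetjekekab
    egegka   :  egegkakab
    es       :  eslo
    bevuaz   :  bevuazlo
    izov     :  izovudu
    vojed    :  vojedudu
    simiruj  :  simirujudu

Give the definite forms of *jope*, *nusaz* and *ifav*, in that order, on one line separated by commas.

jopekab, nusazlo, ifavudu

Looking at the final sound of each stem: -lo when the stem ends in a sibilant (*es*, *bevuaz*); -udu when the stem ends in a non-sibilant consonant (*izov*, *vojed*, *simiruj*); -kab when the stem ends in a vowel (*fetjeke*, *egegka*).
The final sound of *jope* is /e/, which is a vowel, so the suffix is -kab, giving *jopekab*.
*nusaz*: final sound = /z/, a sibilant → -lo → *nusazlo*.
Since the final sound of *ifav* is /v/ (a non-sibilant consonant), it takes -udu, giving *ifavudu*.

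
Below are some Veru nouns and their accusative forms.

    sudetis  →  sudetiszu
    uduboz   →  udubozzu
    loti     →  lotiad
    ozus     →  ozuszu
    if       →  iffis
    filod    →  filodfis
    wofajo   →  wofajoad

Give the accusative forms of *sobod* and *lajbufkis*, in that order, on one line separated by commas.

The alternation tracks the final sound of the stem — -zu when the stem ends in a sibilant (*sudetis*, *uduboz*, *ozus*); -fis when the stem ends in a non-sibilant consonant (*if*, *filod*); -ad when the stem ends in a vowel (*loti*, *wofajo*).
*sobod*: final sound = /d/, a non-sibilant consonant → -fis → *sobodfis*.
Since the final sound of *lajbufkis* is /s/ (a sibilant), it takes -zu, giving *lajbufkiszu*.

sobodfis, lajbufkiszu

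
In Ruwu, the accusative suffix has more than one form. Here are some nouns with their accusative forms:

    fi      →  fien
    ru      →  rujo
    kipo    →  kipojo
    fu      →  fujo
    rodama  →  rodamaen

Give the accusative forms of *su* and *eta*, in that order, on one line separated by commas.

sujo, etaen

The suffix is conditioned by the last vowel: -jo when the last vowel of the stem is a rounded vowel (*ru*, *kipo*, *fu*); -en when the last vowel of the stem is an unrounded vowel (*fi*, *rodama*).
Since the last vowel of *su* is /u/ (a rounded vowel), it takes -jo, giving *sujo*.
*eta* — last vowel /a/ (an unrounded vowel) → -en → *etaen*.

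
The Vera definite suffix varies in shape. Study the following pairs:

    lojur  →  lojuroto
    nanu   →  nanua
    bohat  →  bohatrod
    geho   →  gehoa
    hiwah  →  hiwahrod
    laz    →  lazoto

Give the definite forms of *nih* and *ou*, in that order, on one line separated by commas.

nihrod, oua

The alternation tracks the final sound of the stem — -rod when the stem ends in a voiceless consonant (*bohat*, *hiwah*); -oto when the stem ends in a voiced consonant (*lojur*, *laz*); -a when the stem ends in a vowel (*nanu*, *geho*).
*nih*: final sound = /h/, a voiceless consonant → -rod → *nihrod*.
The final sound of *ou* is /u/, which is a vowel, so the suffix is -a, giving *oua*.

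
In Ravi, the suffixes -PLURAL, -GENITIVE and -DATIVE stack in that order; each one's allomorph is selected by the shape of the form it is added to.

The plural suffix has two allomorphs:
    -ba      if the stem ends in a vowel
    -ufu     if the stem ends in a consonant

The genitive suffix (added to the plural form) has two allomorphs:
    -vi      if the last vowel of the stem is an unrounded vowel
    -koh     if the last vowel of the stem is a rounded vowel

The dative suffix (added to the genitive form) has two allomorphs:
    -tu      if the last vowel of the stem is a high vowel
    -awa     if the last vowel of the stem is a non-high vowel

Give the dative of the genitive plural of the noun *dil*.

*dil*: final sound = /l/, a consonant → -ufu → *dilufu*.
Since the last vowel of the plural form *dilufu* is /u/ (a rounded vowel), it takes -koh, giving *dilufukoh*.
The genitive form *dilufukoh* — last vowel /o/ (a non-high vowel) → -awa → *dilufukohawa*.

dilufukohawa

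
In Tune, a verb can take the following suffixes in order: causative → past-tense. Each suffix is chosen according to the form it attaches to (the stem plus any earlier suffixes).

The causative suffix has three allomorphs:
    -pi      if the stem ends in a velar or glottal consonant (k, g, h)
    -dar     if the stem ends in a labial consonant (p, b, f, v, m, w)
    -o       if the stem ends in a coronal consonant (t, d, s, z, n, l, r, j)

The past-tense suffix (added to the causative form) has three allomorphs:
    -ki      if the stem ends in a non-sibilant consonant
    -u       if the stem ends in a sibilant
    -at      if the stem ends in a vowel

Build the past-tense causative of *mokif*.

*mokif* — final consonant /f/ (labial) → -dar → *mokifdar*.
The final sound of the causative form *mokifdar* is /r/, which is a non-sibilant consonant, so the past-tense suffix is -ki, giving *mokifdarki*.

mokifdarki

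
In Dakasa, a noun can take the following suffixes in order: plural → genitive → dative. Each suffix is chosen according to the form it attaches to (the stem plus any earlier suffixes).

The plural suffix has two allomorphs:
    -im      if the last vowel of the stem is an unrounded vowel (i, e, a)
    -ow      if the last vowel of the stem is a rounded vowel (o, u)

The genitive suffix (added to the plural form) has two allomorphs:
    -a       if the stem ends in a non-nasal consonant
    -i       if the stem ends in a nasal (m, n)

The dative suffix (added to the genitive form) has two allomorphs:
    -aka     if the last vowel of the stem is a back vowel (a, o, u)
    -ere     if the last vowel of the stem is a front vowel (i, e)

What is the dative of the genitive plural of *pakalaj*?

pakalajimiere

The last vowel of *pakalaj* is /a/, which is an unrounded vowel, so the plural suffix is -im, giving *pakalajim*.
The final consonant of the plural form *pakalajim* is /m/, which is a nasal, so the genitive suffix is -i, giving *pakalajimi*.
Since the last vowel of the genitive form *pakalajimi* is /i/ (a front vowel), it takes -ere, giving *pakalajimiere*.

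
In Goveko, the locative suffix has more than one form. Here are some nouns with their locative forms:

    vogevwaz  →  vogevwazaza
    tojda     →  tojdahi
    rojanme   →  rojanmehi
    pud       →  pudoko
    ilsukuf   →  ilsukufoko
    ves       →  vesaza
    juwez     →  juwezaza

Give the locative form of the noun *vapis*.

vapisaza

The pattern is sibilance of the final sound: -aza when the stem ends in a sibilant (*vogevwaz*, *ves*, *juwez*); -oko when the stem ends in a non-sibilant consonant (*pud*, *ilsukuf*); -hi when the stem ends in a vowel (*tojda*, *rojanme*).
Since the final sound of *vapis* is /s/ (a sibilant), it takes -aza, giving *vapisaza*.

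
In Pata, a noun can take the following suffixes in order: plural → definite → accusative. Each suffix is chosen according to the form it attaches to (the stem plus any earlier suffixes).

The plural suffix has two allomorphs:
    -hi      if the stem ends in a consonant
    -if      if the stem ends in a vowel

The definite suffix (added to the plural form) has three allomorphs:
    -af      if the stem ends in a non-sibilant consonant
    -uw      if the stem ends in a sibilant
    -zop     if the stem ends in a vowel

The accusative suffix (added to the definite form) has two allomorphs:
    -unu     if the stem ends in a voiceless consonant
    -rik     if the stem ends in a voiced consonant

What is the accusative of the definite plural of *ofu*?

*ofu*: final sound = /u/, a vowel → -if → *ofuif*.
Since the final sound of the plural form *ofuif* is /f/ (a non-sibilant consonant), it takes -af, giving *ofuifaf*.
The final consonant of the definite form *ofuifaf* is /f/, which is voiceless, so the accusative suffix is -unu, giving *ofuifafunu*.

ofuifafunu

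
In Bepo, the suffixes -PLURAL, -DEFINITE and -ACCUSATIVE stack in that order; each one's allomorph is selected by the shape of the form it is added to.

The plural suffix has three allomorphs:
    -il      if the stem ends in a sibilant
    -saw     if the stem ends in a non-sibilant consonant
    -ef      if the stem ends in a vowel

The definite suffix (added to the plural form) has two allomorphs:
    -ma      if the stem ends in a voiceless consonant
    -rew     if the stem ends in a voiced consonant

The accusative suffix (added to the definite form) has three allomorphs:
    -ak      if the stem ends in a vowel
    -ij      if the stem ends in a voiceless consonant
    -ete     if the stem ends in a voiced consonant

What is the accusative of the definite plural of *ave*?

Since the final sound of *ave* is /e/ (a vowel), it takes -ef, giving *aveef*.
The plural form *aveef*: final consonant = /f/, voiceless → -ma → *aveefma*.
The definite form *aveefma* — final sound /a/ (a vowel) → -ak → *aveefmaak*.

aveefmaak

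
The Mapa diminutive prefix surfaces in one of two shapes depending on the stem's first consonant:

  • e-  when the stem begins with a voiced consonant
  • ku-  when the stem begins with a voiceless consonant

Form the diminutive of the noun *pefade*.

The first consonant of *pefade* is /p/, which is voiceless, so the prefix is ku-, giving *kupefade*.

kupefade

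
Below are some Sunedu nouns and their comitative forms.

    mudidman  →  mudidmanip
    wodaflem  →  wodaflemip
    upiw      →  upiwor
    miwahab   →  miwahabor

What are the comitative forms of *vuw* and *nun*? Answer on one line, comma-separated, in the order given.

vuwor, nunip

The pattern is nasality of the final consonant: -ip when the stem ends in a nasal (*mudidman*, *wodaflem*); -or when the stem ends in a non-nasal consonant (*upiw*, *miwahab*).
*vuw*: final consonant = /w/, non-nasal → -or → *vuwor*.
*nun*: final consonant = /n/, a nasal → -ip → *nunip*.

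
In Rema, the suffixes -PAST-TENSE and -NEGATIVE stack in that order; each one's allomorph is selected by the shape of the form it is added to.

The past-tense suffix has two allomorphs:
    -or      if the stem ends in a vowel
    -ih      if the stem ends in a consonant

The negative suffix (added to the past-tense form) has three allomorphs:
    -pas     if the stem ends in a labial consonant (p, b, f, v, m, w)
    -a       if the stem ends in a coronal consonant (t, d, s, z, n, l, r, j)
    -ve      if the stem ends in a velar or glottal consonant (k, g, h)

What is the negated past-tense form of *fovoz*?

*fovoz*: final sound = /z/, a consonant → -ih → *fovozih*.
The past-tense form *fovozih* — final consonant /h/ (velar/glottal) → -ve → *fovozihve*.

fovozihve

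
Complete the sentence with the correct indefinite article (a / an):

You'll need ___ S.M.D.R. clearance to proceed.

an

The indefinite article is chosen by the initial *sound* of the following word, not its spelling.
The initialism *S.M.D.R.* is read letter by letter; the first letter, S, is pronounced /ɛs/, which begins with a vowel sound.
So the article is *an*: You'll need an S.M.D.R. clearance to proceed.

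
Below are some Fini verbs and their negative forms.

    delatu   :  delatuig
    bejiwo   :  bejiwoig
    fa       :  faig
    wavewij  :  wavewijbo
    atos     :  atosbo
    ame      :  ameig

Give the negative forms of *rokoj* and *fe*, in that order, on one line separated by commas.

rokojbo, feig

The suffix is conditioned by the final sound: -bo when the stem ends in a consonant (*wavewij*, *atos*); -ig when the stem ends in a vowel (*delatu*, *bejiwo*, *fa*, *ame*).
*rokoj*: final sound = /j/, a consonant → -bo → *rokojbo*.
*fe*: final sound = /e/, a vowel → -ig → *feig*.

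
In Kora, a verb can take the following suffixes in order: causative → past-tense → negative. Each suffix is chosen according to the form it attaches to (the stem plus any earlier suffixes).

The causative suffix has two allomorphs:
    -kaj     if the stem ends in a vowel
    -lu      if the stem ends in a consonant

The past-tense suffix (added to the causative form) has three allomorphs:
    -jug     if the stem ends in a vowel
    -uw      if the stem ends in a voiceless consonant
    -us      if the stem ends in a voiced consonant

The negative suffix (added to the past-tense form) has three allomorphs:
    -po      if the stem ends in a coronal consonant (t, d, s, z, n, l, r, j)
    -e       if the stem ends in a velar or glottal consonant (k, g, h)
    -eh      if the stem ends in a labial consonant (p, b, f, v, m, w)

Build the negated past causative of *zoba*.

zobakajuspo

*zoba* — final sound /a/ (a vowel) → -kaj → *zobakaj*.
The causative form *zobakaj* — final sound /j/ (a voiced consonant) → -us → *zobakajus*.
The past-tense form *zobakajus* — final consonant /s/ (coronal) → -po → *zobakajuspo*.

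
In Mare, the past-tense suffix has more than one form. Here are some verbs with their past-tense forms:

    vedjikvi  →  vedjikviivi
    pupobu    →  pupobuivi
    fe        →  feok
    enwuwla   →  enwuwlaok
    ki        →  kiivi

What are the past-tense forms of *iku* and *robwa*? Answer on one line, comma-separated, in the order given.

ikuivi, robwaok

Looking at the last vowel of each stem: -ivi when the last vowel of the stem is a high vowel (*vedjikvi*, *pupobu*, *ki*); -ok when the last vowel of the stem is a non-high vowel (*fe*, *enwuwla*).
*iku* — last vowel /u/ (a high vowel) → -ivi → *ikuivi*.
*robwa*: last vowel = /a/, a non-high vowel → -ok → *robwaok*.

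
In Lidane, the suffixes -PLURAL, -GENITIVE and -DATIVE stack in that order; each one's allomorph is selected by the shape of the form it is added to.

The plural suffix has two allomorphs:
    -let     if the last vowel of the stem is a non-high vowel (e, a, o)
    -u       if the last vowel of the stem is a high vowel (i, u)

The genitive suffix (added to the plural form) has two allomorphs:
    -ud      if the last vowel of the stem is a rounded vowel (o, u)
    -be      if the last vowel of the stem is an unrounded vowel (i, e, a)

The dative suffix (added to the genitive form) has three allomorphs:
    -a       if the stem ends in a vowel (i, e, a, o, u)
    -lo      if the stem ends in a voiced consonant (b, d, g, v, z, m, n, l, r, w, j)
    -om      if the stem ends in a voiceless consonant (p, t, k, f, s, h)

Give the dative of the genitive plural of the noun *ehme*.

*ehme* — last vowel /e/ (a non-high vowel) → -let → *ehmelet*.
The plural form *ehmelet* — last vowel /e/ (an unrounded vowel) → -be → *ehmeletbe*.
The final sound of the genitive form *ehmeletbe* is /e/, which is a vowel, so the dative suffix is -a, giving *ehmeletbea*.

ehmeletbea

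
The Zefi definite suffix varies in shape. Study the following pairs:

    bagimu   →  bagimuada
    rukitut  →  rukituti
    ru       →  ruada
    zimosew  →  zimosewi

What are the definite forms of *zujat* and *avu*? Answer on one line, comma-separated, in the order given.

The pattern is consonant vs. vowel: -i when the stem ends in a consonant (*rukitut*, *zimosew*); -ada when the stem ends in a vowel (*bagimu*, *ru*).
*zujat* — final sound /t/ (a consonant) → -i → *zujati*.
*avu* — final sound /u/ (a vowel) → -ada → *avuada*.

zujati, avuada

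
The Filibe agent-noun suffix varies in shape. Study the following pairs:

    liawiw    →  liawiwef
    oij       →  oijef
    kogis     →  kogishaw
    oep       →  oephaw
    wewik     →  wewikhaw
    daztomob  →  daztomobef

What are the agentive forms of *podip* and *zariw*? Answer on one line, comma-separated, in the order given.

podiphaw, zariwef

The pattern is voicing of the final consonant: -haw when the stem ends in a voiceless consonant (*kogis*, *oep*, *wewik*); -ef when the stem ends in a voiced consonant (*liawiw*, *oij*, *daztomob*).
Since the final consonant of *podip* is /p/ (voiceless), it takes -haw, giving *podiphaw*.
The final consonant of *zariw* is /w/, which is voiced, so the suffix is -ef, giving *zariwef*.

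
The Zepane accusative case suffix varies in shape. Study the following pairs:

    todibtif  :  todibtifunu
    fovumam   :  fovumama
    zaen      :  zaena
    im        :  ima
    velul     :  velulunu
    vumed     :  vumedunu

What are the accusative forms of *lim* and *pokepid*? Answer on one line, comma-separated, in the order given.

lima, pokepidunu

The alternation tracks the final consonant of the stem — -a when the stem ends in a nasal (*fovumam*, *zaen*, *im*); -unu when the stem ends in a non-nasal consonant (*todibtif*, *velul*, *vumed*).
The final consonant of *lim* is /m/, which is a nasal, so the suffix is -a, giving *lima*.
The final consonant of *pokepid* is /d/, which is non-nasal, so the suffix is -unu, giving *pokepidunu*.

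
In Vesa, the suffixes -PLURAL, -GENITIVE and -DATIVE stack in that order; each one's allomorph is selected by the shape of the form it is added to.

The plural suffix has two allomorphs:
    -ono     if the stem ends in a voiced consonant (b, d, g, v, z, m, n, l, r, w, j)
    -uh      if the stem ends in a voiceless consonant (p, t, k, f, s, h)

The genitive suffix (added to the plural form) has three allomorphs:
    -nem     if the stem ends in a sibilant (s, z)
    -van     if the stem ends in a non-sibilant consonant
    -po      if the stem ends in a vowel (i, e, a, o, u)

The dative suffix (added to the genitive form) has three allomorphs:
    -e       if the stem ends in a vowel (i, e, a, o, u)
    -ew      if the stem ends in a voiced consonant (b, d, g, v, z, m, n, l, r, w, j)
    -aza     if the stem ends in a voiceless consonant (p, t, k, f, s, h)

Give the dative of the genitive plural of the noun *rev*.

revonopoe

The final consonant of *rev* is /v/, which is voiced, so the plural suffix is -ono, giving *revono*.
The plural form *revono*: final sound = /o/, a vowel → -po → *revonopo*.
The genitive form *revonopo*: final sound = /o/, a vowel → -e → *revonopoe*.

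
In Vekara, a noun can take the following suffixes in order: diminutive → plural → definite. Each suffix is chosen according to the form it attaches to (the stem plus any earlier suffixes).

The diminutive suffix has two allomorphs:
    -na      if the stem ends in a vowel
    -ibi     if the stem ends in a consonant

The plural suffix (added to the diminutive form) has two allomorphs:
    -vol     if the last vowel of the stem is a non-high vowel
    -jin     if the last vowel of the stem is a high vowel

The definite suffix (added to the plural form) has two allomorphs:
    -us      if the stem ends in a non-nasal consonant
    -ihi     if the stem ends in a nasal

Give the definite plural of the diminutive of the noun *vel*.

The final sound of *vel* is /l/, which is a consonant, so the diminutive suffix is -ibi, giving *velibi*.
The diminutive form *velibi* — last vowel /i/ (a high vowel) → -jin → *velibijin*.
The final consonant of the plural form *velibijin* is /n/, which is a nasal, so the definite suffix is -ihi, giving *velibijinihi*.

velibijinihi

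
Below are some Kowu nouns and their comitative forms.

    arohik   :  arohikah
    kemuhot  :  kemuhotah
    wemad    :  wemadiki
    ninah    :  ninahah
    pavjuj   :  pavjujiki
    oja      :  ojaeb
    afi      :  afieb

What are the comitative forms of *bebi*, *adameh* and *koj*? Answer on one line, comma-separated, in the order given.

bebieb, adamehah, kojiki

The pattern is voicing of the final sound: -ah when the stem ends in a voiceless consonant (*arohik*, *kemuhot*, *ninah*); -iki when the stem ends in a voiced consonant (*wemad*, *pavjuj*); -eb when the stem ends in a vowel (*oja*, *afi*).
*bebi* — final sound /i/ (a vowel) → -eb → *bebieb*.
*adameh* — final sound /h/ (a voiceless consonant) → -ah → *adamehah*.
*koj* — final sound /j/ (a voiced consonant) → -iki → *kojiki*.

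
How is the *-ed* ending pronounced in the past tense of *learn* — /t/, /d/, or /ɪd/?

/d/

The stem *learn* ends in a voiced sound other than /d/.
The -ed suffix is realized as /ɪd/ after /t, d/; as /t/ after other voiceless consonants; and as /d/ after other voiced sounds.
So -ed on *learn* is pronounced /d/.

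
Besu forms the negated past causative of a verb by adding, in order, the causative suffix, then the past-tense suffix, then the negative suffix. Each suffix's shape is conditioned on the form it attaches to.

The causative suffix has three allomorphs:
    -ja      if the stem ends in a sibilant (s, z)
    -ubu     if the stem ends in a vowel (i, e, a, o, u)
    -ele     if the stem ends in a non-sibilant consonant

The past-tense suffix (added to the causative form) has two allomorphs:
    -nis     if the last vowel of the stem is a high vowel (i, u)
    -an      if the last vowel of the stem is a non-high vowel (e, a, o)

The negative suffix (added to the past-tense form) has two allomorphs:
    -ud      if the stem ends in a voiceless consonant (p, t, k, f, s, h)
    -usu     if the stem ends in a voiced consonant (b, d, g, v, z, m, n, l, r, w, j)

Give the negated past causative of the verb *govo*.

*govo* — final sound /o/ (a vowel) → -ubu → *govoubu*.
Since the last vowel of the causative form *govoubu* is /u/ (a high vowel), it takes -nis, giving *govoubunis*.
The past-tense form *govoubunis*: final consonant = /s/, voiceless → -ud → *govoubunisud*.

govoubunisud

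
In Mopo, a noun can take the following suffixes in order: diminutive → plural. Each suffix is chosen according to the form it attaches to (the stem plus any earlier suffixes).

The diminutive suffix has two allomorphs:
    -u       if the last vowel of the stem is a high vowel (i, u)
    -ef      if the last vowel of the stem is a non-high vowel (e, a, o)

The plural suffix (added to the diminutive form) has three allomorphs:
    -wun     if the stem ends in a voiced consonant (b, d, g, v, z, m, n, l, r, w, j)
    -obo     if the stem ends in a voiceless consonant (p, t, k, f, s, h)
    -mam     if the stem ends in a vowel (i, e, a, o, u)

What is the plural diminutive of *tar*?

Since the last vowel of *tar* is /a/ (a non-high vowel), it takes -ef, giving *taref*.
The diminutive form *taref*: final sound = /f/, a voiceless consonant → -obo → *tarefobo*.

tarefobo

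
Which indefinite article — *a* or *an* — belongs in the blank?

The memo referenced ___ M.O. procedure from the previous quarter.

The indefinite article is chosen by the initial *sound* of the following word, not its spelling.
The initialism *M.O.* is read letter by letter; the first letter, M, is pronounced /ɛm/, which begins with a vowel sound.
So the article is *an*: The memo referenced an M.O. procedure from the previous quarter.

an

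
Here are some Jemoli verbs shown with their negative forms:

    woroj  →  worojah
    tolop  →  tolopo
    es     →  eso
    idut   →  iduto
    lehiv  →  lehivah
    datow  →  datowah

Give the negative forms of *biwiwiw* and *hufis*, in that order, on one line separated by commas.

The suffix is conditioned by the final consonant: -o when the stem ends in a voiceless consonant (*tolop*, *es*, *idut*); -ah when the stem ends in a voiced consonant (*woroj*, *lehiv*, *datow*).
*biwiwiw* — final consonant /w/ (voiced) → -ah → *biwiwiwah*.
*hufis* — final consonant /s/ (voiceless) → -o → *hufiso*.

biwiwiwah, hufiso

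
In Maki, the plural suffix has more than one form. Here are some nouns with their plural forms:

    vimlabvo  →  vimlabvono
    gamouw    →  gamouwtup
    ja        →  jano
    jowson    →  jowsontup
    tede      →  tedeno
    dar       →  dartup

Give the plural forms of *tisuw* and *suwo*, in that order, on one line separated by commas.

tisuwtup, suwono

The pattern is consonant vs. vowel: -tup when the stem ends in a consonant (*gamouw*, *jowson*, *dar*); -no when the stem ends in a vowel (*vimlabvo*, *ja*, *tede*).
*tisuw* — final sound /w/ (a consonant) → -tup → *tisuwtup*.
The final sound of *suwo* is /o/, which is a vowel, so the suffix is -no, giving *suwono*.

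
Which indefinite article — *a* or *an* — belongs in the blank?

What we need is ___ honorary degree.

The indefinite article is chosen by the initial *sound* of the following word, not its spelling.
*honorary* begins with the sound /ɒ/ (silent h) — a vowel sound.
So the article is *an*: What we need is an honorary degree.

an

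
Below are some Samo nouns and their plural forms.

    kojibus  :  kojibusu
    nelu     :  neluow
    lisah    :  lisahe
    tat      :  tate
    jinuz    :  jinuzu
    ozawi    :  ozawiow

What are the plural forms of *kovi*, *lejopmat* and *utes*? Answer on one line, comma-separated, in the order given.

The pattern is sibilance of the final sound: -u when the stem ends in a sibilant (*kojibus*, *jinuz*); -e when the stem ends in a non-sibilant consonant (*lisah*, *tat*); -ow when the stem ends in a vowel (*nelu*, *ozawi*).
Since the final sound of *kovi* is /i/ (a vowel), it takes -ow, giving *koviow*.
Since the final sound of *lejopmat* is /t/ (a non-sibilant consonant), it takes -e, giving *lejopmate*.
*utes*: final sound = /s/, a sibilant → -u → *utesu*.

koviow, lejopmate, utesu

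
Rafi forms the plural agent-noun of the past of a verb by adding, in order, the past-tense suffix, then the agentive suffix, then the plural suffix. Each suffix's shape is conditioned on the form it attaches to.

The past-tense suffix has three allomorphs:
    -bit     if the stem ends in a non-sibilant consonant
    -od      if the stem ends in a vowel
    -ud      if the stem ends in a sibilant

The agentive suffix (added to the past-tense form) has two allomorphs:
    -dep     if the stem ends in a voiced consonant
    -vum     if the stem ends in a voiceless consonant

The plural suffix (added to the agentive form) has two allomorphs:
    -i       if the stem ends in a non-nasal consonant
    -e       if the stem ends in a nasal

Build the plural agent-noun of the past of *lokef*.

lokefbitvume

The final sound of *lokef* is /f/, which is a non-sibilant consonant, so the past-tense suffix is -bit, giving *lokefbit*.
The past-tense form *lokefbit* — final consonant /t/ (voiceless) → -vum → *lokefbitvum*.
The agentive form *lokefbitvum*: final consonant = /m/, a nasal → -e → *lokefbitvume*.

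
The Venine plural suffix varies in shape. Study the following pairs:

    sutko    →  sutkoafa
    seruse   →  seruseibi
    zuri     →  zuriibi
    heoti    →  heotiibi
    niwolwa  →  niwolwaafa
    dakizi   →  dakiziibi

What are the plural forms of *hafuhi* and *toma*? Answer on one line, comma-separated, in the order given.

hafuhiibi, tomaafa

The alternation tracks the last vowel of the stem — -ibi when the last vowel of the stem is a front vowel (*seruse*, *zuri*, *heoti*, *dakizi*); -afa when the last vowel of the stem is a back vowel (*sutko*, *niwolwa*).
The last vowel of *hafuhi* is /i/, which is a front vowel, so the suffix is -ibi, giving *hafuhiibi*.
The last vowel of *toma* is /a/, which is a back vowel, so the suffix is -afa, giving *tomaafa*.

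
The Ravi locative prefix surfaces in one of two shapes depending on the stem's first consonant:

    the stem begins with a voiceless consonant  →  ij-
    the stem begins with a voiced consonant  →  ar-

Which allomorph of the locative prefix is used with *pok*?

*pok*: first consonant = /p/, voiceless → ij-.

ij-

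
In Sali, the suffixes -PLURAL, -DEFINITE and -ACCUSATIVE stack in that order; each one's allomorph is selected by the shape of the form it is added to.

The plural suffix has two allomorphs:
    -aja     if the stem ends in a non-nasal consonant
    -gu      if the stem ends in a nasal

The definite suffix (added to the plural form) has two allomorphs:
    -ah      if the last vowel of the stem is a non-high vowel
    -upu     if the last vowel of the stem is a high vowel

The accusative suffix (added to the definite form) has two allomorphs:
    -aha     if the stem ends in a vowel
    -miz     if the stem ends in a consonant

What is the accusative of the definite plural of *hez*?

*hez*: final consonant = /z/, non-nasal → -aja → *hezaja*.
The last vowel of the plural form *hezaja* is /a/, which is a non-high vowel, so the definite suffix is -ah, giving *hezajaah*.
The final sound of the definite form *hezajaah* is /h/, which is a consonant, so the accusative suffix is -miz, giving *hezajaahmiz*.

hezajaahmiz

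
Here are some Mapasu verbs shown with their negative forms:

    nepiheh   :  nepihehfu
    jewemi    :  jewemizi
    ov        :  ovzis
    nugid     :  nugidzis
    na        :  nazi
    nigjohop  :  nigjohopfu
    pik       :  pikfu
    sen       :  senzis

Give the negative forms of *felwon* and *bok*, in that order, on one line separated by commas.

Looking at the final sound of each stem: -fu when the stem ends in a voiceless consonant (*nepiheh*, *nigjohop*, *pik*); -zis when the stem ends in a voiced consonant (*ov*, *nugid*, *sen*); -zi when the stem ends in a vowel (*jewemi*, *na*).
Since the final sound of *felwon* is /n/ (a voiced consonant), it takes -zis, giving *felwonzis*.
*bok* — final sound /k/ (a voiceless consonant) → -fu → *bokfu*.

felwonzis, bokfu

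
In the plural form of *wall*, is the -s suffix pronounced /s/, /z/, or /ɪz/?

/z/

The stem *wall* ends in a voiced non-sibilant sound.
The plural suffix surfaces as /ɪz/ after sibilants, /s/ after other voiceless consonants, and /z/ after other voiced sounds.
So the plural -s on *wall* is pronounced /z/.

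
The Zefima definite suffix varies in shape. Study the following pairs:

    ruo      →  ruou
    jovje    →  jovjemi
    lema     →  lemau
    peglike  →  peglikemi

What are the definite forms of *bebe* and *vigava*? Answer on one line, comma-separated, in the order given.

bebemi, vigavau

The pattern is front/back vowel harmony: -mi when the last vowel of the stem is a front vowel (*jovje*, *peglike*); -u when the last vowel of the stem is a back vowel (*ruo*, *lema*).
*bebe* — last vowel /e/ (a front vowel) → -mi → *bebemi*.
The last vowel of *vigava* is /a/, which is a back vowel, so the suffix is -u, giving *vigavau*.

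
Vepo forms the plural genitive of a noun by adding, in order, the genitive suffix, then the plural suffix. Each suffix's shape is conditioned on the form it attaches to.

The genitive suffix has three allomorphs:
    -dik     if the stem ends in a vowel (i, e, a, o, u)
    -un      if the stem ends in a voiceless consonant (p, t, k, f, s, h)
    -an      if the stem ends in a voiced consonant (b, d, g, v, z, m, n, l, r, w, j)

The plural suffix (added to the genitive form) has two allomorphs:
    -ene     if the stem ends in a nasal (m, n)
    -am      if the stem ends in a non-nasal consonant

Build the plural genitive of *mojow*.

Since the final sound of *mojow* is /w/ (a voiced consonant), it takes -an, giving *mojowan*.
Since the final consonant of the genitive form *mojowan* is /n/ (a nasal), it takes -ene, giving *mojowanene*.

mojowanene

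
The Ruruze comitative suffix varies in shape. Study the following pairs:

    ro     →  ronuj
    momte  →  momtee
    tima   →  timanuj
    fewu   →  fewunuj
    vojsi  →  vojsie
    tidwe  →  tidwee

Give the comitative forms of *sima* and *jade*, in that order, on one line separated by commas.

simanuj, jadee

The alternation tracks the last vowel of the stem — -e when the last vowel of the stem is a front vowel (*momte*, *vojsi*, *tidwe*); -nuj when the last vowel of the stem is a back vowel (*ro*, *tima*, *fewu*).
*sima*: last vowel = /a/, a back vowel → -nuj → *simanuj*.
The last vowel of *jade* is /e/, which is a front vowel, so the suffix is -e, giving *jadee*.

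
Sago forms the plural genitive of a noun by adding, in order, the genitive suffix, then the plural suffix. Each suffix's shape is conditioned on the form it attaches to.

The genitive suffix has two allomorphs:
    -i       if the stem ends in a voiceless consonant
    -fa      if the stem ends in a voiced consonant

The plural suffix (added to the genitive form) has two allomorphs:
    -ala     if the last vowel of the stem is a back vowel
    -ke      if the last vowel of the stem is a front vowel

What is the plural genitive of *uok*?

uokike

*uok*: final consonant = /k/, voiceless → -i → *uoki*.
The genitive form *uoki*: last vowel = /i/, a front vowel → -ke → *uokike*.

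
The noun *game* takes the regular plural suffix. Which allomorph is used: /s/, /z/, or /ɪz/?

/z/

The stem *game* ends in a voiced non-sibilant sound.
The plural suffix surfaces as /ɪz/ after sibilants, /s/ after other voiceless consonants, and /z/ after other voiced sounds.
So the plural -s on *game* is pronounced /z/.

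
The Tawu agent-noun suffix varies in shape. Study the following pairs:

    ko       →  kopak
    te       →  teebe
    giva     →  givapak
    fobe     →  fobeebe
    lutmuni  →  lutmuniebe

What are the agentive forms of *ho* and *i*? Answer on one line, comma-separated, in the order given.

hopak, iebe

The suffix is conditioned by the last vowel: -ebe when the last vowel of the stem is a front vowel (*te*, *fobe*, *lutmuni*); -pak when the last vowel of the stem is a back vowel (*ko*, *giva*).
Since the last vowel of *ho* is /o/ (a back vowel), it takes -pak, giving *hopak*.
*i* — last vowel /i/ (a front vowel) → -ebe → *iebe*.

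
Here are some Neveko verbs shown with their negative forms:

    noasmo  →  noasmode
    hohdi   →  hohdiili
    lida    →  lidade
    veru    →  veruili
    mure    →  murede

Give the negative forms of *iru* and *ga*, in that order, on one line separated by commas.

The suffix is conditioned by the last vowel: -ili when the last vowel of the stem is a high vowel (*hohdi*, *veru*); -de when the last vowel of the stem is a non-high vowel (*noasmo*, *lida*, *mure*).
*iru*: last vowel = /u/, a high vowel → -ili → *iruili*.
*ga* — last vowel /a/ (a non-high vowel) → -de → *gade*.

iruili, gade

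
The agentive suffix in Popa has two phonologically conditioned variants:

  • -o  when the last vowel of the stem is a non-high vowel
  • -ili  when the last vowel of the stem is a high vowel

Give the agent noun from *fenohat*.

fenohato

The last vowel of *fenohat* is /a/, which is a non-high vowel, so the suffix is -o, giving *fenohato*.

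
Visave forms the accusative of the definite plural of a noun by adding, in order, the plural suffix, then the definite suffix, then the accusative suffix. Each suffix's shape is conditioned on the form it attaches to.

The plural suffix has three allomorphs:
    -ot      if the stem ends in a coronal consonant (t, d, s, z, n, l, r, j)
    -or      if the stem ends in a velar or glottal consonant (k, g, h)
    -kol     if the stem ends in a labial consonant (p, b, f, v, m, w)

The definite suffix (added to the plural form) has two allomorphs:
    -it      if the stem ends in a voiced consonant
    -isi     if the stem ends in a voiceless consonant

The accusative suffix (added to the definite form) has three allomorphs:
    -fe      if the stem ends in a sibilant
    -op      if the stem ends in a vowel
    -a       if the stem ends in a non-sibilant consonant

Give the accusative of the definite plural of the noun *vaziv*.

vazivkolita

Since the final consonant of *vaziv* is /v/ (labial), it takes -kol, giving *vazivkol*.
The plural form *vazivkol*: final consonant = /l/, voiced → -it → *vazivkolit*.
Since the final sound of the definite form *vazivkolit* is /t/ (a non-sibilant consonant), it takes -a, giving *vazivkolita*.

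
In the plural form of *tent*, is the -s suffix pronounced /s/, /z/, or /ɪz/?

The stem *tent* ends in a voiceless non-sibilant consonant.
The plural suffix surfaces as /ɪz/ after sibilants, /s/ after other voiceless consonants, and /z/ after other voiced sounds.
So the plural -s on *tent* is pronounced /s/.

/s/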